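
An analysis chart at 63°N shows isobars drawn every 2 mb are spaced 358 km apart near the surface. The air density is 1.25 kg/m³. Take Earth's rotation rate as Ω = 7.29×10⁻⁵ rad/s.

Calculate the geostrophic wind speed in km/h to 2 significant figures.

Coriolis parameter at 63°N:
f = 2Ω sin φ = 2 × 7.29×10⁻⁵ × sin 63° = 1.30×10⁻⁴ s⁻¹
Pressure gradient: |∂P/∂n| = 200 Pa / 358000 m = 5.59×10⁻⁴ Pa/m
Geostrophic balance (pressure-gradient force = Coriolis force):
V_g = (1/(fρ)) |∂P/∂n| = 5.59×10⁻⁴ / (1.30×10⁻⁴ × 1.25) = 3.44 m/s
Converting: 3.44 m/s × 3.6 = 12 km/h

12 km/h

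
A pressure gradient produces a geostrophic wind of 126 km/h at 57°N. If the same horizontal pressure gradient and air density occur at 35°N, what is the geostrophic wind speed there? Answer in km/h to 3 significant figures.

With the same pressure gradient and density, V_g ∝ 1/f ∝ 1/sin φ.
V₂ = V₁ · sin φ₁ / sin φ₂ = 126 × sin 57° / sin 35°
V₂ = 126 × 0.8387/0.5736 = 184 km/h

184 km/h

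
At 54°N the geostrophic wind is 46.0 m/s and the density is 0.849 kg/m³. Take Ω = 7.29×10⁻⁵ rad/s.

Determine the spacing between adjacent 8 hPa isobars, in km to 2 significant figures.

Coriolis parameter at 54°N:
f = 2Ω sin φ = 2 × 7.29×10⁻⁵ × sin 54° = 1.18×10⁻⁴ s⁻¹
Geostrophic balance rearranged: |∂P/∂n| = f ρ V_g
|∂P/∂n| = 1.18×10⁻⁴ × 0.849 × 46.0 = 4.61×10⁻³ Pa/m
Isobar spacing: Δn = ΔP/|∂P/∂n| = 800 Pa / 4.61×10⁻³ Pa/m = 173664 m ≈ 170 km

170 km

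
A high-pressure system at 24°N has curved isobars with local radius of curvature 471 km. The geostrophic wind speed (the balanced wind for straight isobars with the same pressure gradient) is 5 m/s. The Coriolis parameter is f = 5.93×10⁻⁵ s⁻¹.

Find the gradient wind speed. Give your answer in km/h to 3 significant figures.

23.5 km/h

Around a high, pressure-gradient force acts outward with centrifugal, so Coriolis balances both:
fV = (1/ρ)|∂P/∂n| + V²/R  →  V² − fR·V + fR·V_g = 0
With fR = 5.93×10⁻⁵ × 471×10³ m = 27.9 m/s:
V = [fR − √((fR)² − 4 fR V_g)]/2 = [27.9 − √(27.9² − 4×27.9×5)]/2 = 6.52 m/s
Supergeostrophic (V > V_g = 5 m/s), as expected around a high.
Converting: 6.52 m/s × 3.6 = 23.5 km/h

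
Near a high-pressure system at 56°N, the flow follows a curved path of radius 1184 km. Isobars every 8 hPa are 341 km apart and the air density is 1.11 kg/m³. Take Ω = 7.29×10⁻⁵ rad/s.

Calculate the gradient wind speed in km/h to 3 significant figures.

Coriolis parameter at 56°N:
f = 2Ω sin φ = 2 × 7.29×10⁻⁵ × sin 56° = 1.21×10⁻⁴ s⁻¹
Pressure gradient: |∂P/∂n| = 800 Pa / 341000 m = 2.35×10⁻³ Pa/m
Geostrophic speed: V_g = |∂P/∂n|/(fρ) = 2.35×10⁻³/(1.21×10⁻⁴ × 1.11) = 17.5 m/s
Around a high, pressure-gradient force acts outward with centrifugal, so Coriolis balances both:
fV = (1/ρ)|∂P/∂n| + V²/R  →  V² − fR·V + fR·V_g = 0
With fR = 1.21×10⁻⁴ × 1184×10³ m = 143 m/s:
V = [fR − √((fR)² − 4 fR V_g)]/2 = [143 − √(143² − 4×143×17.5)]/2 = 20.4 m/s
Supergeostrophic (V > V_g = 17.5 m/s), as expected around a high.
Converting: 20.4 m/s × 3.6 = 73.4 km/h

73.4 km/h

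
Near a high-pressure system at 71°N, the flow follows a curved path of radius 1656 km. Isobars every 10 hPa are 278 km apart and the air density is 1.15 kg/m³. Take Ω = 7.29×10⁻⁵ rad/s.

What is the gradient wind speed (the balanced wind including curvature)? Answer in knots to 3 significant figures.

Coriolis parameter at 71°N:
f = 2Ω sin φ = 2 × 7.29×10⁻⁵ × sin 71° = 1.38×10⁻⁴ s⁻¹
Pressure gradient: |∂P/∂n| = 1000 Pa / 278000 m = 3.60×10⁻³ Pa/m
Geostrophic speed: V_g = |∂P/∂n|/(fρ) = 3.60×10⁻³/(1.38×10⁻⁴ × 1.15) = 22.7 m/s
Around a high, pressure-gradient force acts outward with centrifugal, so Coriolis balances both:
fV = (1/ρ)|∂P/∂n| + V²/R  →  V² − fR·V + fR·V_g = 0
With fR = 1.38×10⁻⁴ × 1656×10³ m = 228 m/s:
V = [fR − √((fR)² − 4 fR V_g)]/2 = [228 − √(228² − 4×228×22.7)]/2 = 25.5 m/s
Supergeostrophic (V > V_g = 22.7 m/s), as expected around a high.
Converting: 25.5 m/s × 1.944 = 49.7 knots

49.7 knots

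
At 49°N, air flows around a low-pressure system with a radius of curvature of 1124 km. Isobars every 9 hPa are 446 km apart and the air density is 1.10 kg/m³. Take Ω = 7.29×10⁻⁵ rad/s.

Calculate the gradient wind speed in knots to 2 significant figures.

Coriolis parameter at 49°N:
f = 2Ω sin φ = 2 × 7.29×10⁻⁵ × sin 49° = 1.10×10⁻⁴ s⁻¹
Pressure gradient: |∂P/∂n| = 900 Pa / 446000 m = 2.02×10⁻³ Pa/m
Geostrophic speed: V_g = |∂P/∂n|/(fρ) = 2.02×10⁻³/(1.10×10⁻⁴ × 1.10) = 16.7 m/s
Around a low, centrifugal force acts outward with Coriolis, so pressure-gradient force balances both:
(1/ρ)|∂P/∂n| = fV + V²/R  →  V² + fR·V − fR·V_g = 0
With fR = 1.10×10⁻⁴ × 1124×10³ m = 124 m/s:
V = [−fR + √((fR)² + 4 fR V_g)]/2 = [−124 + √(124² + 4×124×16.7)]/2 = 14.9 m/s
Subgeostrophic (V < V_g = 16.7 m/s), as expected around a low.
Converting: 14.9 m/s × 1.944 = 29 knots

29 knots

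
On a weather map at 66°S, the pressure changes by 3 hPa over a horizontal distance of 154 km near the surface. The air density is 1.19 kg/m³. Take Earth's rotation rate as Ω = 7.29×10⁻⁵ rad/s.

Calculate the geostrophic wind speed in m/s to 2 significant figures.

Coriolis parameter at 66°S:
f = 2Ω sin φ = 2 × 7.29×10⁻⁵ × sin 66° = 1.33×10⁻⁴ s⁻¹
Pressure gradient: |∂P/∂n| = 300 Pa / 154000 m = 1.95×10⁻³ Pa/m
Geostrophic balance (pressure-gradient force = Coriolis force):
V_g = (1/(fρ)) |∂P/∂n| = 1.95×10⁻³ / (1.33×10⁻⁴ × 1.19) = 12.3 m/s

12 m/s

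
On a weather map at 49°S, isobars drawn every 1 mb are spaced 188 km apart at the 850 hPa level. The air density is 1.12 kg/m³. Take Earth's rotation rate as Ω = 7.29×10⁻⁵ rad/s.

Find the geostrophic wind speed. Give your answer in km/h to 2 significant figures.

16 km/h

Coriolis parameter at 49°S:
f = 2Ω sin φ = 2 × 7.29×10⁻⁵ × sin 49° = 1.10×10⁻⁴ s⁻¹
Pressure gradient: |∂P/∂n| = 100 Pa / 188000 m = 5.32×10⁻⁴ Pa/m
Geostrophic balance (pressure-gradient force = Coriolis force):
V_g = (1/(fρ)) |∂P/∂n| = 5.32×10⁻⁴ / (1.10×10⁻⁴ × 1.12) = 4.32 m/s
Converting: 4.32 m/s × 3.6 = 16 km/h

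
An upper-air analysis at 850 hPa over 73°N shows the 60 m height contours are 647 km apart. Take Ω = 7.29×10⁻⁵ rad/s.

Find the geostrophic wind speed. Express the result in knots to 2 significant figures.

Coriolis parameter at 73°N:
f = 2Ω sin φ = 2 × 7.29×10⁻⁵ × sin 73° = 1.39×10⁻⁴ s⁻¹
Height gradient: |∂Z/∂n| = 60 m / 647000 m = 9.27×10⁻⁵
On a pressure surface, geostrophic balance gives V_g = (g/f)|∂Z/∂n|:
V_g = 9.81 × 9.27×10⁻⁵ / 1.39×10⁻⁴ = 6.52 m/s
Converting: 6.52 m/s × 1.944 = 13 knots

13 knots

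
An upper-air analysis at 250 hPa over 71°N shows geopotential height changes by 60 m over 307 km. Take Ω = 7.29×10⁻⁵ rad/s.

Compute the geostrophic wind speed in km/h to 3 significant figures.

50.1 km/h

Coriolis parameter at 71°N:
f = 2Ω sin φ = 2 × 7.29×10⁻⁵ × sin 71° = 1.38×10⁻⁴ s⁻¹
Height gradient: |∂Z/∂n| = 60 m / 307000 m = 1.95×10⁻⁴
On a pressure surface, geostrophic balance gives V_g = (g/f)|∂Z/∂n|:
V_g = 9.81 × 1.95×10⁻⁴ / 1.38×10⁻⁴ = 13.9 m/s
Converting: 13.9 m/s × 3.6 = 50.1 km/h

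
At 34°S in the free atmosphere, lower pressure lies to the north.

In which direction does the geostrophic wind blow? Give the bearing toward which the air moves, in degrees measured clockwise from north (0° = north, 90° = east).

The pressure-gradient force points toward the north (bearing 000°).
Geostrophic balance: in the Southern Hemisphere the Coriolis force deflects motion to the left, so the geostrophic wind blows 90° to the left of the pressure-gradient force (low pressure on the right).
Rotating 000° by 90° counterclockwise gives 270° — the wind blows toward the west.

270°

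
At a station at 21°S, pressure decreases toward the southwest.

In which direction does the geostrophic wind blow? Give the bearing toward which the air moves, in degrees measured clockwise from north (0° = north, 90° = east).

The pressure-gradient force points toward the southwest (bearing 225°).
Geostrophic balance: in the Southern Hemisphere the Coriolis force deflects motion to the left, so the geostrophic wind blows 90° to the left of the pressure-gradient force (low pressure on the right).
Rotating 225° by 90° counterclockwise gives 135° — the wind blows toward the southeast.

135°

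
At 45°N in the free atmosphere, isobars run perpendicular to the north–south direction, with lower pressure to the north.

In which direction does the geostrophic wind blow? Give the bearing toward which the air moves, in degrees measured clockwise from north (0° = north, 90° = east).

The pressure-gradient force points toward the north (bearing 000°).
Geostrophic balance: in the Northern Hemisphere the Coriolis force deflects motion to the right, so the geostrophic wind blows 90° to the right of the pressure-gradient force (low pressure on the left).
Rotating 000° by 90° clockwise gives 090° — the wind blows toward the east.

090°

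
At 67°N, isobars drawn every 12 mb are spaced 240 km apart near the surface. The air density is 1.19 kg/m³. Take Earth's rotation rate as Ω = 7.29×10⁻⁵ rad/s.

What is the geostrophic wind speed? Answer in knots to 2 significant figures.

61 knots

Coriolis parameter at 67°N:
f = 2Ω sin φ = 2 × 7.29×10⁻⁵ × sin 67° = 1.34×10⁻⁴ s⁻¹
Pressure gradient: |∂P/∂n| = 1200 Pa / 240000 m = 5.00×10⁻³ Pa/m
Geostrophic balance (pressure-gradient force = Coriolis force):
V_g = (1/(fρ)) |∂P/∂n| = 5.00×10⁻³ / (1.34×10⁻⁴ × 1.19) = 31.3 m/s
Converting: 31.3 m/s × 1.944 = 61 knots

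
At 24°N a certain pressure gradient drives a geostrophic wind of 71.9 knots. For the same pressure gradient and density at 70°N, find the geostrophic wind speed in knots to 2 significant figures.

With the same pressure gradient and density, V_g ∝ 1/f ∝ 1/sin φ.
V₂ = V₁ · sin φ₁ / sin φ₂ = 71.9 × sin 24° / sin 70°
V₂ = 71.9 × 0.4067/0.9397 = 31 knots

31 knots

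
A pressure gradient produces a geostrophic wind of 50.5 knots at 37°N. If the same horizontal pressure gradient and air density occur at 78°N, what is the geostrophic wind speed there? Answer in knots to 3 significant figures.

31.1 knots

With the same pressure gradient and density, V_g ∝ 1/f ∝ 1/sin φ.
V₂ = V₁ · sin φ₁ / sin φ₂ = 50.5 × sin 37° / sin 78°
V₂ = 50.5 × 0.6018/0.9781 = 31.1 knots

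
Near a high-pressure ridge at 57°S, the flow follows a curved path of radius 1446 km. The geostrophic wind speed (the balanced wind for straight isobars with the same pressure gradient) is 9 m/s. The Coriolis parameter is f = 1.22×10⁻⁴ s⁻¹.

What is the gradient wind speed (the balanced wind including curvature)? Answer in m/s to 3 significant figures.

9.51 m/s

Around a high, pressure-gradient force acts outward with centrifugal, so Coriolis balances both:
fV = (1/ρ)|∂P/∂n| + V²/R  →  V² − fR·V + fR·V_g = 0
With fR = 1.22×10⁻⁴ × 1446×10³ m = 176 m/s:
V = [fR − √((fR)² − 4 fR V_g)]/2 = [176 − √(176² − 4×176×9)]/2 = 9.51 m/s
Supergeostrophic (V > V_g = 9 m/s), as expected around a high.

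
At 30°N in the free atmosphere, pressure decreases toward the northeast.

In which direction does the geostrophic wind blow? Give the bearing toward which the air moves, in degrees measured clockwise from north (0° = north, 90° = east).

135°

The pressure-gradient force points toward the northeast (bearing 045°).
Geostrophic balance: in the Northern Hemisphere the Coriolis force deflects motion to the right, so the geostrophic wind blows 90° to the right of the pressure-gradient force (low pressure on the left).
Rotating 045° by 90° clockwise gives 135° — the wind blows toward the southeast.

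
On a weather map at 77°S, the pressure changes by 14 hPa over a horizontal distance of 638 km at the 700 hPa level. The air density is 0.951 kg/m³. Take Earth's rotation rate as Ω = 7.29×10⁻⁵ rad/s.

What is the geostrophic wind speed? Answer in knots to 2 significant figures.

Coriolis parameter at 77°S:
f = 2Ω sin φ = 2 × 7.29×10⁻⁵ × sin 77° = 1.42×10⁻⁴ s⁻¹
Pressure gradient: |∂P/∂n| = 1400 Pa / 638000 m = 2.19×10⁻³ Pa/m
Geostrophic balance (pressure-gradient force = Coriolis force):
V_g = (1/(fρ)) |∂P/∂n| = 2.19×10⁻³ / (1.42×10⁻⁴ × 0.951) = 16.2 m/s
Converting: 16.2 m/s × 1.944 = 32 knots

32 knots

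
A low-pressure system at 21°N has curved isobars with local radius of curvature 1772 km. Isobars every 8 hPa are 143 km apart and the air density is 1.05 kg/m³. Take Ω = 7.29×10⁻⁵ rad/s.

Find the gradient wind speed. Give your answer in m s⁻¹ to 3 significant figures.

Coriolis parameter at 21°N:
f = 2Ω sin φ = 2 × 7.29×10⁻⁵ × sin 21° = 5.23×10⁻⁵ s⁻¹
Pressure gradient: |∂P/∂n| = 800 Pa / 143000 m = 5.59×10⁻³ Pa/m
Geostrophic speed: V_g = |∂P/∂n|/(fρ) = 5.59×10⁻³/(5.23×10⁻⁵ × 1.05) = 102 m/s
Around a low, centrifugal force acts outward with Coriolis, so pressure-gradient force balances both:
(1/ρ)|∂P/∂n| = fV + V²/R  →  V² + fR·V − fR·V_g = 0
With fR = 5.23×10⁻⁵ × 1772×10³ m = 92.6 m/s:
V = [−fR + √((fR)² + 4 fR V_g)]/2 = [−92.6 + √(92.6² + 4×92.6×102)]/2 = 61.3 m/s
Subgeostrophic (V < V_g = 102 m/s), as expected around a low.

61.3 m s⁻¹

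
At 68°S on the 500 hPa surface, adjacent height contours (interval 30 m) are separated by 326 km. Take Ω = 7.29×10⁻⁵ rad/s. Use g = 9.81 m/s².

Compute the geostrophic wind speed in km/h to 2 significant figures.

Coriolis parameter at 68°S:
f = 2Ω sin φ = 2 × 7.29×10⁻⁵ × sin 68° = 1.35×10⁻⁴ s⁻¹
Height gradient: |∂Z/∂n| = 30 m / 326000 m = 9.20×10⁻⁵
On a pressure surface, geostrophic balance gives V_g = (g/f)|∂Z/∂n|:
V_g = 9.81 × 9.20×10⁻⁵ / 1.35×10⁻⁴ = 6.68 m/s
Converting: 6.68 m/s × 3.6 = 24 km/h

24 km/h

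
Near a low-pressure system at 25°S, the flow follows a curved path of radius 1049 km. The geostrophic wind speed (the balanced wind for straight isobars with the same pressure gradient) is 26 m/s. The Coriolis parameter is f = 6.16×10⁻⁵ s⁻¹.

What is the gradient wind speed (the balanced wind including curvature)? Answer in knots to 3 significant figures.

38.6 knots

Around a low, centrifugal force acts outward with Coriolis, so pressure-gradient force balances both:
(1/ρ)|∂P/∂n| = fV + V²/R  →  V² + fR·V − fR·V_g = 0
With fR = 6.16×10⁻⁵ × 1049×10³ m = 64.6 m/s:
V = [−fR + √((fR)² + 4 fR V_g)]/2 = [−64.6 + √(64.6² + 4×64.6×26)]/2 = 19.9 m/s
Subgeostrophic (V < V_g = 26 m/s), as expected around a low.
Converting: 19.9 m/s × 1.944 = 38.6 knots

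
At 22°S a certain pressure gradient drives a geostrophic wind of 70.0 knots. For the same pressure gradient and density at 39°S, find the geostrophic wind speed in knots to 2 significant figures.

With the same pressure gradient and density, V_g ∝ 1/f ∝ 1/sin φ.
V₂ = V₁ · sin φ₁ / sin φ₂ = 70.0 × sin 22° / sin 39°
V₂ = 70.0 × 0.3746/0.6293 = 42 knots

42 knots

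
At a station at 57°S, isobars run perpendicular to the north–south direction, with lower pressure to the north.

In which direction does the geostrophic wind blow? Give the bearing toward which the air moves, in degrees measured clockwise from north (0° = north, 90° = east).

The pressure-gradient force points toward the north (bearing 000°).
Geostrophic balance: in the Southern Hemisphere the Coriolis force deflects motion to the left, so the geostrophic wind blows 90° to the left of the pressure-gradient force (low pressure on the right).
Rotating 000° by 90° counterclockwise gives 270° — the wind blows toward the west.

270°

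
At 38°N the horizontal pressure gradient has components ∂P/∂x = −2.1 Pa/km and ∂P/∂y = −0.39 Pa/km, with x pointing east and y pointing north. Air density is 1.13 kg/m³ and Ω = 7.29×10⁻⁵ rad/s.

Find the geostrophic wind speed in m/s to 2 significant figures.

21 m/s

Coriolis parameter at 38°N:
f = 2Ω sin φ = 2 × 7.29×10⁻⁵ × sin 38° = 8.98×10⁻⁵ s⁻¹
Component geostrophic relations (x east, y north):
u_g = −(1/(fρ)) ∂P/∂y,  v_g = (1/(fρ)) ∂P/∂x
u_g = −(−0.39×10⁻³)/(8.98×10⁻⁵ × 1.13) = 3.84 m/s;  v_g = (−2.1×10⁻³)/(8.98×10⁻⁵ × 1.13) = −20.7 m/s
|V_g| = √(u_g² + v_g²) = 21.1 m/s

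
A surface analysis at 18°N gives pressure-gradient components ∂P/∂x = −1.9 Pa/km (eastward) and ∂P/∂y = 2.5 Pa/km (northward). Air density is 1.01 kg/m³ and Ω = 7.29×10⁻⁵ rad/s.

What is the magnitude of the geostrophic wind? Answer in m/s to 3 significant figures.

Coriolis parameter at 18°N:
f = 2Ω sin φ = 2 × 7.29×10⁻⁵ × sin 18° = 4.51×10⁻⁵ s⁻¹
Component geostrophic relations (x east, y north):
u_g = −(1/(fρ)) ∂P/∂y,  v_g = (1/(fρ)) ∂P/∂x
u_g = −(2.5×10⁻³)/(4.51×10⁻⁵ × 1.01) = −54.9 m/s;  v_g = (−1.9×10⁻³)/(4.51×10⁻⁵ × 1.01) = −41.8 m/s
|V_g| = √(u_g² + v_g²) = 69.0 m/s

69.0 m/s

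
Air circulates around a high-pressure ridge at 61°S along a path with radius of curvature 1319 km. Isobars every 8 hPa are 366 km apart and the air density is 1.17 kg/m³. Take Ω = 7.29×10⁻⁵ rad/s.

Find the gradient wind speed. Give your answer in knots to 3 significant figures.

31.5 knots

Coriolis parameter at 61°S:
f = 2Ω sin φ = 2 × 7.29×10⁻⁵ × sin 61° = 1.28×10⁻⁴ s⁻¹
Pressure gradient: |∂P/∂n| = 800 Pa / 366000 m = 2.19×10⁻³ Pa/m
Geostrophic speed: V_g = |∂P/∂n|/(fρ) = 2.19×10⁻³/(1.28×10⁻⁴ × 1.17) = 14.7 m/s
Around a high, pressure-gradient force acts outward with centrifugal, so Coriolis balances both:
fV = (1/ρ)|∂P/∂n| + V²/R  →  V² − fR·V + fR·V_g = 0
With fR = 1.28×10⁻⁴ × 1319×10³ m = 168 m/s:
V = [fR − √((fR)² − 4 fR V_g)]/2 = [168 − √(168² − 4×168×14.7)]/2 = 16.2 m/s
Supergeostrophic (V > V_g = 14.7 m/s), as expected around a high.
Converting: 16.2 m/s × 1.944 = 31.5 knots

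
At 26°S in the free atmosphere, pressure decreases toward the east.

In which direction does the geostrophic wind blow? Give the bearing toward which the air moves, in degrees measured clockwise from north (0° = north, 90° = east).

000°

The pressure-gradient force points toward the east (bearing 090°).
Geostrophic balance: in the Southern Hemisphere the Coriolis force deflects motion to the left, so the geostrophic wind blows 90° to the left of the pressure-gradient force (low pressure on the right).
Rotating 090° by 90° counterclockwise gives 000° — the wind blows toward the north.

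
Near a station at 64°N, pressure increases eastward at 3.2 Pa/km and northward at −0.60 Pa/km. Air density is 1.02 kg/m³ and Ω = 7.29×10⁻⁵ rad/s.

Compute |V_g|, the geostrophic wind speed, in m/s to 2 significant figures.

24 m/s

Coriolis parameter at 64°N:
f = 2Ω sin φ = 2 × 7.29×10⁻⁵ × sin 64° = 1.31×10⁻⁴ s⁻¹
Component geostrophic relations (x east, y north):
u_g = −(1/(fρ)) ∂P/∂y,  v_g = (1/(fρ)) ∂P/∂x
u_g = −(−0.60×10⁻³)/(1.31×10⁻⁴ × 1.02) = 4.49 m/s;  v_g = (3.2×10⁻³)/(1.31×10⁻⁴ × 1.02) = 23.9 m/s
|V_g| = √(u_g² + v_g²) = 24.4 m/s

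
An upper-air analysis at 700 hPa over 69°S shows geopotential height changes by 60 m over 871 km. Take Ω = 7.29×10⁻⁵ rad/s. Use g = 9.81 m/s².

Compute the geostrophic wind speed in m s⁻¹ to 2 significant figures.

Coriolis parameter at 69°S:
f = 2Ω sin φ = 2 × 7.29×10⁻⁵ × sin 69° = 1.36×10⁻⁴ s⁻¹
Height gradient: |∂Z/∂n| = 60 m / 871000 m = 6.89×10⁻⁵
On a pressure surface, geostrophic balance gives V_g = (g/f)|∂Z/∂n|:
V_g = 9.81 × 6.89×10⁻⁵ / 1.36×10⁻⁴ = 4.96 m/s

5.0 m s⁻¹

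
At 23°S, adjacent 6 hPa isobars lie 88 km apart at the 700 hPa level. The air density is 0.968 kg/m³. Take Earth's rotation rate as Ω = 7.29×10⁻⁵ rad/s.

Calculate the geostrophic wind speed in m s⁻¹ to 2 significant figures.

120 m s⁻¹

Coriolis parameter at 23°S:
f = 2Ω sin φ = 2 × 7.29×10⁻⁵ × sin 23° = 5.70×10⁻⁵ s⁻¹
Pressure gradient: |∂P/∂n| = 600 Pa / 88000 m = 6.82×10⁻³ Pa/m
Geostrophic balance (pressure-gradient force = Coriolis force):
V_g = (1/(fρ)) |∂P/∂n| = 6.82×10⁻³ / (5.70×10⁻⁵ × 0.968) = 124 m/s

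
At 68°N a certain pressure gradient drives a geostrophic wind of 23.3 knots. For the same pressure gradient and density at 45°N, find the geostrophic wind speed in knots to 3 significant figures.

30.6 knots

With the same pressure gradient and density, V_g ∝ 1/f ∝ 1/sin φ.
V₂ = V₁ · sin φ₁ / sin φ₂ = 23.3 × sin 68° / sin 45°
V₂ = 23.3 × 0.9272/0.7071 = 30.6 knots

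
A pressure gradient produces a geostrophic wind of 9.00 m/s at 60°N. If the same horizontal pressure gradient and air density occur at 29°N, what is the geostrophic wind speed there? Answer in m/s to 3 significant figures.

With the same pressure gradient and density, V_g ∝ 1/f ∝ 1/sin φ.
V₂ = V₁ · sin φ₁ / sin φ₂ = 9.00 × sin 60° / sin 29°
V₂ = 9.00 × 0.8660/0.4848 = 16.1 m/s

16.1 m/s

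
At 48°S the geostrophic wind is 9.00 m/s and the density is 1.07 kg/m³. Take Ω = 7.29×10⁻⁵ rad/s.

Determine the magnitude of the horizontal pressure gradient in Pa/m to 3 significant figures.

1.04×10⁻³ Pa/m

Coriolis parameter at 48°S:
f = 2Ω sin φ = 2 × 7.29×10⁻⁵ × sin 48° = 1.08×10⁻⁴ s⁻¹
Geostrophic balance rearranged: |∂P/∂n| = f ρ V_g
|∂P/∂n| = 1.08×10⁻⁴ × 1.07 × 9.00 = 1.04×10⁻³ Pa/m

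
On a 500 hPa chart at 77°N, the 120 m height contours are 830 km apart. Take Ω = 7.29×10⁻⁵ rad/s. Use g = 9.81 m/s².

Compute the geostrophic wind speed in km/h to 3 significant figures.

Coriolis parameter at 77°N:
f = 2Ω sin φ = 2 × 7.29×10⁻⁵ × sin 77° = 1.42×10⁻⁴ s⁻¹
Height gradient: |∂Z/∂n| = 120 m / 830000 m = 1.45×10⁻⁴
On a pressure surface, geostrophic balance gives V_g = (g/f)|∂Z/∂n|:
V_g = 9.81 × 1.45×10⁻⁴ / 1.42×10⁻⁴ = 9.98 m/s
Converting: 9.98 m/s × 3.6 = 35.9 km/h

35.9 km/h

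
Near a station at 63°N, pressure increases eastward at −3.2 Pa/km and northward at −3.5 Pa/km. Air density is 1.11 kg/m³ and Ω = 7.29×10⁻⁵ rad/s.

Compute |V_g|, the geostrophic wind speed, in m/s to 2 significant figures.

Coriolis parameter at 63°N:
f = 2Ω sin φ = 2 × 7.29×10⁻⁵ × sin 63° = 1.30×10⁻⁴ s⁻¹
Component geostrophic relations (x east, y north):
u_g = −(1/(fρ)) ∂P/∂y,  v_g = (1/(fρ)) ∂P/∂x
u_g = −(−3.5×10⁻³)/(1.30×10⁻⁴ × 1.11) = 24.3 m/s;  v_g = (−3.2×10⁻³)/(1.30×10⁻⁴ × 1.11) = −22.2 m/s
|V_g| = √(u_g² + v_g²) = 32.9 m/s

33 m/s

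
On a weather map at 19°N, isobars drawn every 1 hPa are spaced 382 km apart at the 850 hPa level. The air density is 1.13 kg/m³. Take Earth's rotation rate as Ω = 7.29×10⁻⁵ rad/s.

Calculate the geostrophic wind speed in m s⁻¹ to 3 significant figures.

Coriolis parameter at 19°N:
f = 2Ω sin φ = 2 × 7.29×10⁻⁵ × sin 19° = 4.75×10⁻⁵ s⁻¹
Pressure gradient: |∂P/∂n| = 100 Pa / 382000 m = 2.62×10⁻⁴ Pa/m
Geostrophic balance (pressure-gradient force = Coriolis force):
V_g = (1/(fρ)) |∂P/∂n| = 2.62×10⁻⁴ / (4.75×10⁻⁵ × 1.13) = 4.88 m/s

4.88 m s⁻¹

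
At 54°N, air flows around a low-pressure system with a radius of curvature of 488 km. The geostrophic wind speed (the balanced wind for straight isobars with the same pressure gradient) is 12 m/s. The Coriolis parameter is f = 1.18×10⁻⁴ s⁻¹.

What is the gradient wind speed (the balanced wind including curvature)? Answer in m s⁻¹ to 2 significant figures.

10 m s⁻¹

Around a low, centrifugal force acts outward with Coriolis, so pressure-gradient force balances both:
(1/ρ)|∂P/∂n| = fV + V²/R  →  V² + fR·V − fR·V_g = 0
With fR = 1.18×10⁻⁴ × 488×10³ m = 57.6 m/s:
V = [−fR + √((fR)² + 4 fR V_g)]/2 = [−57.6 + √(57.6² + 4×57.6×12)]/2 = 10.2 m/s
Subgeostrophic (V < V_g = 12 m/s), as expected around a low.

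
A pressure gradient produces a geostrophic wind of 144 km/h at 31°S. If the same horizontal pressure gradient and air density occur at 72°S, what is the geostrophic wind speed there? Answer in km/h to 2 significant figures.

With the same pressure gradient and density, V_g ∝ 1/f ∝ 1/sin φ.
V₂ = V₁ · sin φ₁ / sin φ₂ = 144 × sin 31° / sin 72°
V₂ = 144 × 0.5150/0.9511 = 78 km/h

78 km/h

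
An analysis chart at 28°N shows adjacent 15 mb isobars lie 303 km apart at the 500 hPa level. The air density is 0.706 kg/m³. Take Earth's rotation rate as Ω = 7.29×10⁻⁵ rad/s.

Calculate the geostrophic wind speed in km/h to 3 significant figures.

369 km/h

Coriolis parameter at 28°N:
f = 2Ω sin φ = 2 × 7.29×10⁻⁵ × sin 28° = 6.84×10⁻⁵ s⁻¹
Pressure gradient: |∂P/∂n| = 1500 Pa / 303000 m = 4.95×10⁻³ Pa/m
Geostrophic balance (pressure-gradient force = Coriolis force):
V_g = (1/(fρ)) |∂P/∂n| = 4.95×10⁻³ / (6.84×10⁻⁵ × 0.706) = 102 m/s
Converting: 102 m/s × 3.6 = 369 km/h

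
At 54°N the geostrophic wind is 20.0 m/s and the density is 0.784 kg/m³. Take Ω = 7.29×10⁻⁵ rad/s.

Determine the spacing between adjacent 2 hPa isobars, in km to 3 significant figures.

108 km

Coriolis parameter at 54°N:
f = 2Ω sin φ = 2 × 7.29×10⁻⁵ × sin 54° = 1.18×10⁻⁴ s⁻¹
Geostrophic balance rearranged: |∂P/∂n| = f ρ V_g
|∂P/∂n| = 1.18×10⁻⁴ × 0.784 × 20.0 = 1.85×10⁻³ Pa/m
Isobar spacing: Δn = ΔP/|∂P/∂n| = 200 Pa / 1.85×10⁻³ Pa/m = 108136 m ≈ 108 km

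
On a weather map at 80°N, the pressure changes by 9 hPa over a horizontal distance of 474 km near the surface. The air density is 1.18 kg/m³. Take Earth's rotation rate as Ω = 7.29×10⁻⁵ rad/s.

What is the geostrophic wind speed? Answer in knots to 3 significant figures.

Coriolis parameter at 80°N:
f = 2Ω sin φ = 2 × 7.29×10⁻⁵ × sin 80° = 1.44×10⁻⁴ s⁻¹
Pressure gradient: |∂P/∂n| = 900 Pa / 474000 m = 1.90×10⁻³ Pa/m
Geostrophic balance (pressure-gradient force = Coriolis force):
V_g = (1/(fρ)) |∂P/∂n| = 1.90×10⁻³ / (1.44×10⁻⁴ × 1.18) = 11.2 m/s
Converting: 11.2 m/s × 1.944 = 21.8 knots

21.8 knots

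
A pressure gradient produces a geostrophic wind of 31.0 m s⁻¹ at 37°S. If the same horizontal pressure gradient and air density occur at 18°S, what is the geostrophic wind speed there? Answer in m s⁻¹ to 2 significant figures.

60 m s⁻¹

With the same pressure gradient and density, V_g ∝ 1/f ∝ 1/sin φ.
V₂ = V₁ · sin φ₁ / sin φ₂ = 31.0 × sin 37° / sin 18°
V₂ = 31.0 × 0.6018/0.3090 = 60 m s⁻¹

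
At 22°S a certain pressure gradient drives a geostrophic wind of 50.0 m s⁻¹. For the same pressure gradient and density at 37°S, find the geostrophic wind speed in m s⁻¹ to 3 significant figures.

With the same pressure gradient and density, V_g ∝ 1/f ∝ 1/sin φ.
V₂ = V₁ · sin φ₁ / sin φ₂ = 50.0 × sin 22° / sin 37°
V₂ = 50.0 × 0.3746/0.6018 = 31.1 m s⁻¹

31.1 m s⁻¹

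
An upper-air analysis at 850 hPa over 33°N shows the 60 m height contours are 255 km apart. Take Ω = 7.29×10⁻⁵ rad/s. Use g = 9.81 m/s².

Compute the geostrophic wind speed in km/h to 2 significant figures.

100 km/h

Coriolis parameter at 33°N:
f = 2Ω sin φ = 2 × 7.29×10⁻⁵ × sin 33° = 7.94×10⁻⁵ s⁻¹
Height gradient: |∂Z/∂n| = 60 m / 255000 m = 2.35×10⁻⁴
On a pressure surface, geostrophic balance gives V_g = (g/f)|∂Z/∂n|:
V_g = 9.81 × 2.35×10⁻⁴ / 7.94×10⁻⁵ = 29.1 m/s
Converting: 29.1 m/s × 3.6 = 100 km/h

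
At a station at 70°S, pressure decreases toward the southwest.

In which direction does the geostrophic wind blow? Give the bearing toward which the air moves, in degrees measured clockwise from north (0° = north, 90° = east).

The pressure-gradient force points toward the southwest (bearing 225°).
Geostrophic balance: in the Southern Hemisphere the Coriolis force deflects motion to the left, so the geostrophic wind blows 90° to the left of the pressure-gradient force (low pressure on the right).
Rotating 225° by 90° counterclockwise gives 135° — the wind blows toward the southeast.

135°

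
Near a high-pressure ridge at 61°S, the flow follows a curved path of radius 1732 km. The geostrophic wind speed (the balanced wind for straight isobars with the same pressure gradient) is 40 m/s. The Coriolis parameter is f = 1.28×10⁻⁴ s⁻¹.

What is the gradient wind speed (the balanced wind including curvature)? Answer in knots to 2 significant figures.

Around a high, pressure-gradient force acts outward with centrifugal, so Coriolis balances both:
fV = (1/ρ)|∂P/∂n| + V²/R  →  V² − fR·V + fR·V_g = 0
With fR = 1.28×10⁻⁴ × 1732×10³ m = 222 m/s:
V = [fR − √((fR)² − 4 fR V_g)]/2 = [222 − √(222² − 4×222×40)]/2 = 52.4 m/s
Supergeostrophic (V > V_g = 40 m/s), as expected around a high.
Converting: 52.4 m/s × 1.944 = 100 knots

100 knots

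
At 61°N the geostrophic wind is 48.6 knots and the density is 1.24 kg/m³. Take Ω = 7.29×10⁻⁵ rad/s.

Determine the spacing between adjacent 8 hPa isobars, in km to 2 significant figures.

200 km

Coriolis parameter at 61°N:
f = 2Ω sin φ = 2 × 7.29×10⁻⁵ × sin 61° = 1.28×10⁻⁴ s⁻¹
Wind speed in SI: 48.6 knots = 25.0 m/s
Geostrophic balance rearranged: |∂P/∂n| = f ρ V_g
|∂P/∂n| = 1.28×10⁻⁴ × 1.24 × 25.0 = 3.95×10⁻³ Pa/m
Isobar spacing: Δn = ΔP/|∂P/∂n| = 800 Pa / 3.95×10⁻³ Pa/m = 202356 m ≈ 200 km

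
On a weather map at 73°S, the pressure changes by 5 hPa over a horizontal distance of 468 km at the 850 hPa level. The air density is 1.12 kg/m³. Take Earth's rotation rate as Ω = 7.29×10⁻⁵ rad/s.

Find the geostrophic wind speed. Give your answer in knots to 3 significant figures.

Coriolis parameter at 73°S:
f = 2Ω sin φ = 2 × 7.29×10⁻⁵ × sin 73° = 1.39×10⁻⁴ s⁻¹
Pressure gradient: |∂P/∂n| = 500 Pa / 468000 m = 1.07×10⁻³ Pa/m
Geostrophic balance (pressure-gradient force = Coriolis force):
V_g = (1/(fρ)) |∂P/∂n| = 1.07×10⁻³ / (1.39×10⁻⁴ × 1.12) = 6.84 m/s
Converting: 6.84 m/s × 1.944 = 13.3 knots

13.3 knots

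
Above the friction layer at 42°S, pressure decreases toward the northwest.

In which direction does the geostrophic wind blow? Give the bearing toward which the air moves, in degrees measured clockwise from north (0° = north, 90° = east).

225°

The pressure-gradient force points toward the northwest (bearing 315°).
Geostrophic balance: in the Southern Hemisphere the Coriolis force deflects motion to the left, so the geostrophic wind blows 90° to the left of the pressure-gradient force (low pressure on the right).
Rotating 315° by 90° counterclockwise gives 225° — the wind blows toward the southwest.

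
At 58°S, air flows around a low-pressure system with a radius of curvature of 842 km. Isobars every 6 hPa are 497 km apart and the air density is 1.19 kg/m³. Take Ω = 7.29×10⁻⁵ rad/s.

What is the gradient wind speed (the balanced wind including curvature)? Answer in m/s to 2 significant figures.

Coriolis parameter at 58°S:
f = 2Ω sin φ = 2 × 7.29×10⁻⁵ × sin 58° = 1.24×10⁻⁴ s⁻¹
Pressure gradient: |∂P/∂n| = 600 Pa / 497000 m = 1.21×10⁻³ Pa/m
Geostrophic speed: V_g = |∂P/∂n|/(fρ) = 1.21×10⁻³/(1.24×10⁻⁴ × 1.19) = 8.20 m/s
Around a low, centrifugal force acts outward with Coriolis, so pressure-gradient force balances both:
(1/ρ)|∂P/∂n| = fV + V²/R  →  V² + fR·V − fR·V_g = 0
With fR = 1.24×10⁻⁴ × 842×10³ m = 104 m/s:
V = [−fR + √((fR)² + 4 fR V_g)]/2 = [−104 + √(104² + 4×104×8.2)]/2 = 7.64 m/s
Subgeostrophic (V < V_g = 8.2 m/s), as expected around a low.

7.6 m/s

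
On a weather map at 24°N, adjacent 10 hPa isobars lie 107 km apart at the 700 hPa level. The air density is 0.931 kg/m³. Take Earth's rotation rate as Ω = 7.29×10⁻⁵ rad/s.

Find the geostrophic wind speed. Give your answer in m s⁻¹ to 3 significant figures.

Coriolis parameter at 24°N:
f = 2Ω sin φ = 2 × 7.29×10⁻⁵ × sin 24° = 5.93×10⁻⁵ s⁻¹
Pressure gradient: |∂P/∂n| = 1000 Pa / 107000 m = 9.35×10⁻³ Pa/m
Geostrophic balance (pressure-gradient force = Coriolis force):
V_g = (1/(fρ)) |∂P/∂n| = 9.35×10⁻³ / (5.93×10⁻⁵ × 0.931) = 169 m/s

169 m s⁻¹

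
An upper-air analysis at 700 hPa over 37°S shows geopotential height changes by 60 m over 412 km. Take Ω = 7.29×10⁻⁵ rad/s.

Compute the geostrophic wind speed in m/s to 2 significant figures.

16 m/s

Coriolis parameter at 37°S:
f = 2Ω sin φ = 2 × 7.29×10⁻⁵ × sin 37° = 8.77×10⁻⁵ s⁻¹
Height gradient: |∂Z/∂n| = 60 m / 412000 m = 1.46×10⁻⁴
On a pressure surface, geostrophic balance gives V_g = (g/f)|∂Z/∂n|:
V_g = 9.81 × 1.46×10⁻⁴ / 8.77×10⁻⁵ = 16.3 m/s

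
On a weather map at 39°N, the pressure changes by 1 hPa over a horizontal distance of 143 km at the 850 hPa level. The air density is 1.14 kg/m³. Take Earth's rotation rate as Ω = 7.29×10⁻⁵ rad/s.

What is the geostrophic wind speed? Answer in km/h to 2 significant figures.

Coriolis parameter at 39°N:
f = 2Ω sin φ = 2 × 7.29×10⁻⁵ × sin 39° = 9.18×10⁻⁵ s⁻¹
Pressure gradient: |∂P/∂n| = 100 Pa / 143000 m = 6.99×10⁻⁴ Pa/m
Geostrophic balance (pressure-gradient force = Coriolis force):
V_g = (1/(fρ)) |∂P/∂n| = 6.99×10⁻⁴ / (9.18×10⁻⁵ × 1.14) = 6.69 m/s
Converting: 6.69 m/s × 3.6 = 24 km/h

24 km/h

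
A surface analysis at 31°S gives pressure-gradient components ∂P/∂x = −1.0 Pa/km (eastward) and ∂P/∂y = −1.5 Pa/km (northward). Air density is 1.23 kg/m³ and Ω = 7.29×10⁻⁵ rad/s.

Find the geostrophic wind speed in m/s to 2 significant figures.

20 m/s

Coriolis parameter at 31°S:
f = 2Ω sin φ = 2 × 7.29×10⁻⁵ × sin 31° = 7.51×10⁻⁵ s⁻¹
In the Southern Hemisphere f is negative: f = −7.51×10⁻⁵ s⁻¹.
Component geostrophic relations (x east, y north):
u_g = −(1/(fρ)) ∂P/∂y,  v_g = (1/(fρ)) ∂P/∂x
u_g = −(−1.5×10⁻³)/(−7.51×10⁻⁵ × 1.23) = −16.2 m/s;  v_g = (−1.0×10⁻³)/(−7.51×10⁻⁵ × 1.23) = 10.8 m/s
|V_g| = √(u_g² + v_g²) = 19.5 m/s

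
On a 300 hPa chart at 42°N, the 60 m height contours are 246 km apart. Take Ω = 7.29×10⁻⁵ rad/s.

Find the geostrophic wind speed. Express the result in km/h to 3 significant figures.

Coriolis parameter at 42°N:
f = 2Ω sin φ = 2 × 7.29×10⁻⁵ × sin 42° = 9.76×10⁻⁵ s⁻¹
Height gradient: |∂Z/∂n| = 60 m / 246000 m = 2.44×10⁻⁴
On a pressure surface, geostrophic balance gives V_g = (g/f)|∂Z/∂n|:
V_g = 9.81 × 2.44×10⁻⁴ / 9.76×10⁻⁵ = 24.5 m/s
Converting: 24.5 m/s × 3.6 = 88.3 km/h

88.3 km/h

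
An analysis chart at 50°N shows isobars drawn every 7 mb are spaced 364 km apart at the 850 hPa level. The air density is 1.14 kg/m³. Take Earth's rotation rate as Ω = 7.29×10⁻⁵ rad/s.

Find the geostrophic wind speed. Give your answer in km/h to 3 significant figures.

54.4 km/h

Coriolis parameter at 50°N:
f = 2Ω sin φ = 2 × 7.29×10⁻⁵ × sin 50° = 1.12×10⁻⁴ s⁻¹
Pressure gradient: |∂P/∂n| = 700 Pa / 364000 m = 1.92×10⁻³ Pa/m
Geostrophic balance (pressure-gradient force = Coriolis force):
V_g = (1/(fρ)) |∂P/∂n| = 1.92×10⁻³ / (1.12×10⁻⁴ × 1.14) = 15.1 m/s
Converting: 15.1 m/s × 3.6 = 54.4 km/h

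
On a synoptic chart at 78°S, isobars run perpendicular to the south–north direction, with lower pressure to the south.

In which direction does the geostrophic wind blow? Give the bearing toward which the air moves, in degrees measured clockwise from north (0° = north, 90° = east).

The pressure-gradient force points toward the south (bearing 180°).
Geostrophic balance: in the Southern Hemisphere the Coriolis force deflects motion to the left, so the geostrophic wind blows 90° to the left of the pressure-gradient force (low pressure on the right).
Rotating 180° by 90° counterclockwise gives 090° — the wind blows toward the east.

090°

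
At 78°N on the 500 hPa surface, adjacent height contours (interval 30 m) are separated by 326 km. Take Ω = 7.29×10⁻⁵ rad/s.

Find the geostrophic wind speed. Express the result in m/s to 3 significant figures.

Coriolis parameter at 78°N:
f = 2Ω sin φ = 2 × 7.29×10⁻⁵ × sin 78° = 1.43×10⁻⁴ s⁻¹
Height gradient: |∂Z/∂n| = 30 m / 326000 m = 9.20×10⁻⁵
On a pressure surface, geostrophic balance gives V_g = (g/f)|∂Z/∂n|:
V_g = 9.81 × 9.20×10⁻⁵ / 1.43×10⁻⁴ = 6.33 m/s

6.33 m/s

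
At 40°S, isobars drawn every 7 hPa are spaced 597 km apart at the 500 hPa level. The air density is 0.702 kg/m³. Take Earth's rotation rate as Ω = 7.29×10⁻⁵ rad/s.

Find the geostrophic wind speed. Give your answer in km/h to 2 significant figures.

64 km/h

Coriolis parameter at 40°S:
f = 2Ω sin φ = 2 × 7.29×10⁻⁵ × sin 40° = 9.37×10⁻⁵ s⁻¹
Pressure gradient: |∂P/∂n| = 700 Pa / 597000 m = 1.17×10⁻³ Pa/m
Geostrophic balance (pressure-gradient force = Coriolis force):
V_g = (1/(fρ)) |∂P/∂n| = 1.17×10⁻³ / (9.37×10⁻⁵ × 0.702) = 17.8 m/s
Converting: 17.8 m/s × 3.6 = 64 km/h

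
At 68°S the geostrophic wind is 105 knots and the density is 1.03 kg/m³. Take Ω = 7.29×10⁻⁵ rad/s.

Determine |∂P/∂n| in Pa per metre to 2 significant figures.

7.5×10⁻³ Pa/m

Coriolis parameter at 68°S:
f = 2Ω sin φ = 2 × 7.29×10⁻⁵ × sin 68° = 1.35×10⁻⁴ s⁻¹
Wind speed in SI: 105 knots = 54.0 m/s
Geostrophic balance rearranged: |∂P/∂n| = f ρ V_g
|∂P/∂n| = 1.35×10⁻⁴ × 1.03 × 54.0 = 7.52×10⁻³ Pa/m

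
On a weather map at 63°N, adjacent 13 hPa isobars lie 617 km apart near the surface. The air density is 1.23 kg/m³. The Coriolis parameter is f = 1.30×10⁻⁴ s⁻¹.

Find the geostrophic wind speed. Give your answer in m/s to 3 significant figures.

Pressure gradient: |∂P/∂n| = 1300 Pa / 617000 m = 2.11×10⁻³ Pa/m
Geostrophic balance (pressure-gradient force = Coriolis force):
V_g = (1/(fρ)) |∂P/∂n| = 2.11×10⁻³ / (1.30×10⁻⁴ × 1.23) = 13.2 m/s

13.2 m/s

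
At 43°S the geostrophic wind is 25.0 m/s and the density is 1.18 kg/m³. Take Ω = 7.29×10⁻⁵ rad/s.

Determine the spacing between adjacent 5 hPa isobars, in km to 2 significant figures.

170 km

Coriolis parameter at 43°S:
f = 2Ω sin φ = 2 × 7.29×10⁻⁵ × sin 43° = 9.94×10⁻⁵ s⁻¹
Geostrophic balance rearranged: |∂P/∂n| = f ρ V_g
|∂P/∂n| = 9.94×10⁻⁵ × 1.18 × 25.0 = 2.93×10⁻³ Pa/m
Isobar spacing: Δn = ΔP/|∂P/∂n| = 500 Pa / 2.93×10⁻³ Pa/m = 170454 m ≈ 170 km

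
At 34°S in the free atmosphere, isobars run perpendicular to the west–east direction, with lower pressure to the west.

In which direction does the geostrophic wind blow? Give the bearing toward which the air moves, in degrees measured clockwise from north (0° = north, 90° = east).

180°

The pressure-gradient force points toward the west (bearing 270°).
Geostrophic balance: in the Southern Hemisphere the Coriolis force deflects motion to the left, so the geostrophic wind blows 90° to the left of the pressure-gradient force (low pressure on the right).
Rotating 270° by 90° counterclockwise gives 180° — the wind blows toward the south.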